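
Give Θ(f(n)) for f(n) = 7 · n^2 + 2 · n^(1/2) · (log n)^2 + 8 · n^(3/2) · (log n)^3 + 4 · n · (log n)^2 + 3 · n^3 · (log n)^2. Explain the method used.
f(n) ∈ Θ(n^3 · (log n)^2)

Compare the terms by growth order. For large n, n^a · (log n)^b dominates n^a' · (log n)^b' iff a > a', or (a = a' and b > b'). Ranking the 5 terms shows the dominant one is 3 · n^3 · (log n)^2. Hence f(n) ∈ Θ(n^3 · (log n)^2).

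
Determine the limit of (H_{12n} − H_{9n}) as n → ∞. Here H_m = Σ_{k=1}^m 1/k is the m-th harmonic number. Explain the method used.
lim = ln(12/9) = ln(4/3)

Euler-Maclaurin gives H_m = ln m + γ + 1/(2m) + O(1/m^2). The γ and O(1/m) terms cancel in the difference:
  H_{12n} − H_{9n} = ln(12n) − ln(9n) + O(1/n) = ln(12/9) + O(1/n).
Hence the limit is ln(12/9) = ln(4/3).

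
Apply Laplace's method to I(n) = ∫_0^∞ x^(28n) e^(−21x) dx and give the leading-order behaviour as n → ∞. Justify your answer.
I(n) ~ (sqrt(2π·28n) / 21) · (28n/(21e))^(28n)

Write the integrand as exp(28n ln x − 21x) and set f(x) = 28n ln x − 21x. Then f'(x) = 28n/x − 21 = 0 at x* = 28n/21, and f''(x*) = −28n/x*^2 = −21^2/(28n). Laplace's method (interior maximum) gives
  I(n) ~ e^(f(x*)) · sqrt(2π / |f''(x*)|)
        = exp(28n ln(28n/21) − 28n) · sqrt(2π · 28n / 21^2)
        = (28n/21)^(28n) e^(−28n) · sqrt(2π·28n) / 21
        = (sqrt(2π·28n) / 21) · (28n/(21e))^(28n).
This matches Γ(28n+1)/21^(28n+1) with Stirling applied to Γ.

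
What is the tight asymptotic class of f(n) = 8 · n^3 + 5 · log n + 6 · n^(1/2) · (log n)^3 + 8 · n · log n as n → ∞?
f(n) ∈ Θ(n^3)

Compare the terms by growth order. For large n, n^a · (log n)^b dominates n^a' · (log n)^b' iff a > a', or (a = a' and b > b'). Ranking the 4 terms shows the dominant one is 8 · n^3. Hence f(n) ∈ Θ(n^3).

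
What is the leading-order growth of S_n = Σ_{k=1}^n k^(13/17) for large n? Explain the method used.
S_n ~ (17/30) · n^(30/17)

Integral comparison: Σ_{k=1}^n k^(13/17) = ∫_0^n x^(13/17) dx + O(n^(13/17)). The integral is n^(1 + 13/17) / (1 + 13/17) = n^((13+17)/17) / ((13+17)/17) = (17/30) · n^(30/17).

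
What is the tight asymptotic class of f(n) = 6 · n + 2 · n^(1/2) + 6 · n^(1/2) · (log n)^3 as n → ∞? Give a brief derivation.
f(n) ∈ Θ(n)

Compare the terms by growth order. For large n, n^a · (log n)^b dominates n^a' · (log n)^b' iff a > a', or (a = a' and b > b'). Ranking the 3 terms shows the dominant one is 6 · n. Hence f(n) ∈ Θ(n).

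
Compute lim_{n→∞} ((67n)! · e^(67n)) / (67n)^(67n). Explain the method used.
lim = ∞

Stirling: (67n)! ~ sqrt(2π·67n) · (67n/e)^(67n). Hence
  (67n)! · e^(67n) / (67n)^(67n) ~ sqrt(2π·67n) = sqrt(2π·67) · sqrt(n) → ∞.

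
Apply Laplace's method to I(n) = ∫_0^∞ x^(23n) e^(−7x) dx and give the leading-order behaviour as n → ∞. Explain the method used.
I(n) ~ (sqrt(2π·23n) / 7) · (23n/(7e))^(23n)

Write the integrand as exp(23n ln x − 7x) and set f(x) = 23n ln x − 7x. Then f'(x) = 23n/x − 7 = 0 at x* = 23n/7, and f''(x*) = −23n/x*^2 = −7^2/(23n). Laplace's method (interior maximum) gives
  I(n) ~ e^(f(x*)) · sqrt(2π / |f''(x*)|)
        = exp(23n ln(23n/7) − 23n) · sqrt(2π · 23n / 7^2)
        = (23n/7)^(23n) e^(−23n) · sqrt(2π·23n) / 7
        = (sqrt(2π·23n) / 7) · (23n/(7e))^(23n).
This matches Γ(23n+1)/7^(23n+1) with Stirling applied to Γ.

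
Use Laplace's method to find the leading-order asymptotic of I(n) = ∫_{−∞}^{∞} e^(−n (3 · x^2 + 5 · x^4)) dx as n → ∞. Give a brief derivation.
I(n) ~ sqrt(π/(3n))

φ(x) = 3 · x^2 + 5 · x^4 has its unique global minimum at x* = 0 (since φ'(x) = 6x + 20x^3 = 0 only at x = 0 for real x with both coefficients positive, and φ → ∞ as |x| → ∞). At x* = 0, φ(0) = 0 and φ''(0) = 6. Laplace's method then gives
  I(n) ~ sqrt(2π / (n · φ''(0))) · e^(−n φ(0)) = sqrt(2π / (6n)) = sqrt(π/(3n)).
The 5 · x^4 term contributes only at subleading order (an O(1/n) relative correction).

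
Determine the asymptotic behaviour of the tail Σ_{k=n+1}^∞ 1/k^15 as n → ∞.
Σ_{k>n} 1/k^15 ~ 1/(14 · n^14)

Compare to the integral: ∫_{n}^∞ x^(−15) dx = [−x^(−14)/14]_{n}^∞ = 1/((15−1)·n^14). Euler-Maclaurin then gives
  Σ_{k>n} 1/k^15 = ∫_{n}^∞ dx/x^15 − 1/(2·n^15) + O(1/n^16).
(Equivalently this is ζ(15) − Σ_{k≤n} 1/k^15.)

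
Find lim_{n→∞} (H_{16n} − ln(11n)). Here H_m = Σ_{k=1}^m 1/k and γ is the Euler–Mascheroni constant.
lim = ln(16/11) + γ

By Euler-Maclaurin, H_m = ln m + γ + O(1/m). So
  H_{16n} − ln(11n) = ln(16n) + γ − ln(11n) + O(1/n)
                       = ln(16/11) + γ + O(1/n).
Hence the limit is ln(16/11) + γ.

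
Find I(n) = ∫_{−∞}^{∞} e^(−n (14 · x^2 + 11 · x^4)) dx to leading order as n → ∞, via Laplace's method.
I(n) ~ sqrt(π/(14n))

φ(x) = 14 · x^2 + 11 · x^4 has its unique global minimum at x* = 0 (since φ'(x) = 28x + 44x^3 = 0 only at x = 0 for real x with both coefficients positive, and φ → ∞ as |x| → ∞). At x* = 0, φ(0) = 0 and φ''(0) = 28. Laplace's method then gives
  I(n) ~ sqrt(2π / (n · φ''(0))) · e^(−n φ(0)) = sqrt(2π / (28n)) = sqrt(π/(14n)).
The 11 · x^4 term contributes only at subleading order (an O(1/n) relative correction).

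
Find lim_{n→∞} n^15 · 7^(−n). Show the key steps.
lim = 0

Exponentials with base > 1 dominate every fixed polynomial: for any fixed c, n^c / 7^n → 0 as n → ∞ (e.g. by the ratio test, or by writing 7^n = e^(n ln 7) and noting e^(n ln 7) / n^c → ∞). Hence n^15 · 7^(−n) = n^15 / 7^n → 0.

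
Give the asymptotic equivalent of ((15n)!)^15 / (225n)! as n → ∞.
((15n)!)^15/(225n)! ~ ((2π·15n)^(14/2) / sqrt(15)) · 15^(−15·15n)  →  0

Write N = 15n. Stirling: N! ~ sqrt(2π N)(N/e)^N and (15N)! ~ sqrt(2π·15N)·(15N/e)^(15N).
  (N!)^15/(15N)! ~ (2π N)^(15/2) (N/e)^(15N) / [sqrt(2π·15N) (15N/e)^(15N)]
     = (2π N)^(15/2) / sqrt(2π·15N) · (N/(15N))^(15N)
     = (2π N)^((15−1)/2) / sqrt(15) · 15^(−15N).
Since 15^15 > 1, the factor 15^(−15N) decays exponentially, so the ratio → 0. Substituting N = 15n gives the stated form.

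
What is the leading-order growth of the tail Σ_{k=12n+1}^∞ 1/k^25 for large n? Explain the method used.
Σ_{k>12n} 1/k^25 ~ 1/(24 · (12n)^24)

Compare to the integral: ∫_{12n}^∞ x^(−25) dx = [−x^(−24)/24]_{12n}^∞ = 1/((25−1)·(12n)^24). Euler-Maclaurin then gives
  Σ_{k>12n} 1/k^25 = ∫_{12n}^∞ dx/x^25 − 1/(2·(12n)^25) + O(1/(12n)^26).
(Equivalently this is ζ(25) − Σ_{k≤12n} 1/k^25.)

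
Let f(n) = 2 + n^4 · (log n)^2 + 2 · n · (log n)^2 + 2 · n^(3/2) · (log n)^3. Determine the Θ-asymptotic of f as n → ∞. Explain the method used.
f(n) ∈ Θ(n^4 · (log n)^2)

Compare the terms by growth order. For large n, n^a · (log n)^b dominates n^a' · (log n)^b' iff a > a', or (a = a' and b > b'). Ranking the 4 terms shows the dominant one is n^4 · (log n)^2. Hence f(n) ∈ Θ(n^4 · (log n)^2).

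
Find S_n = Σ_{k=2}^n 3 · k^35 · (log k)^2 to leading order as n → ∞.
S_n ~ n^36 · (log n)^2 / 12

By integral comparison, S_n = ∫_1^n 3 · x^35 · (log x)^2 dx + O(n^35 · (log n)^2). For the integral, the leading term of ∫_1^n x^35 (log x)^2 dx is n^36/36 · (log n)^2 (by repeated integration by parts; each step lowers the log-exponent and produces a relatively O(1/log n) correction). Hence S_n ~ n^36 · (log n)^2 / 12.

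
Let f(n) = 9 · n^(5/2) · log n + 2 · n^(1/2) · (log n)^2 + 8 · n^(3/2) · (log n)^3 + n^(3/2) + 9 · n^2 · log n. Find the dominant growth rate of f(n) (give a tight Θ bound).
f(n) ∈ Θ(n^(5/2) · log n)

Compare the terms by growth order. For large n, n^a · (log n)^b dominates n^a' · (log n)^b' iff a > a', or (a = a' and b > b'). Ranking the 5 terms shows the dominant one is 9 · n^(5/2) · log n. Hence f(n) ∈ Θ(n^(5/2) · log n).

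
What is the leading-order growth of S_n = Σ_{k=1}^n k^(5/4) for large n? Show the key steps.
S_n ~ (4/9) · n^(9/4)

Integral comparison: Σ_{k=1}^n k^(5/4) = ∫_0^n x^(5/4) dx + O(n^(5/4)). The integral is n^(1 + 5/4) / (1 + 5/4) = n^((5+4)/4) / ((5+4)/4) = (4/9) · n^(9/4).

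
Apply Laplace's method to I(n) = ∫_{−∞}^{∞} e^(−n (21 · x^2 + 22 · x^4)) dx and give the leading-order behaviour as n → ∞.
I(n) ~ sqrt(π/(21n))

φ(x) = 21 · x^2 + 22 · x^4 has its unique global minimum at x* = 0 (since φ'(x) = 42x + 88x^3 = 0 only at x = 0 for real x with both coefficients positive, and φ → ∞ as |x| → ∞). At x* = 0, φ(0) = 0 and φ''(0) = 42. Laplace's method then gives
  I(n) ~ sqrt(2π / (n · φ''(0))) · e^(−n φ(0)) = sqrt(2π / (42n)) = sqrt(π/(21n)).
The 22 · x^4 term contributes only at subleading order (an O(1/n) relative correction).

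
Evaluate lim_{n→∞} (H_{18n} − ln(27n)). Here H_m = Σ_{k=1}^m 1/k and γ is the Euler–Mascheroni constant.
lim = ln(2/3) + γ

By Euler-Maclaurin, H_m = ln m + γ + O(1/m). So
  H_{18n} − ln(27n) = ln(18n) + γ − ln(27n) + O(1/n)
                       = ln(18/27) + γ + O(1/n).
Hence the limit is ln(18/27) + γ (= ln(2/3)).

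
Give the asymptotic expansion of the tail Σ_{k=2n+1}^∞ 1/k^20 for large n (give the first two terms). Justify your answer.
Σ_{k>2n} 1/k^20 = 1/(19 · (2n)^19) − 1/(2 · (2n)^20) + O(1/(2n)^21)

Compare to the integral: ∫_{2n}^∞ x^(−20) dx = [−x^(−19)/19]_{2n}^∞ = 1/((20−1)·(2n)^19). The Euler-Maclaurin correction adds −f(2n)/2 = −1/(2·(2n)^20). Euler-Maclaurin then gives
  Σ_{k>2n} 1/k^20 = ∫_{2n}^∞ dx/x^20 − 1/(2·(2n)^20) + O(1/(2n)^21).
(Equivalently this is ζ(20) − Σ_{k≤2n} 1/k^20.)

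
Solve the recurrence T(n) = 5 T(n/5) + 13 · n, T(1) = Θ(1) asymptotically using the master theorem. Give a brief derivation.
T(n) = Θ(n log n)

log_5 5 = 1, and f(n) = 13 · n = Θ(n^(log_5 5)). This is Case 2 of the master theorem: T(n) = Θ(f(n) · log n) = Θ(n log n).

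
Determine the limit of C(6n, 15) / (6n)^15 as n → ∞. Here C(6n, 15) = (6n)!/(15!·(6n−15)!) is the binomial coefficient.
lim = 1/15! = 1/1307674368000

With N = 6n → ∞: C(N, 15) / N^15 = [N(N−1)…(N−14)] / (15! · N^15) = (1/15!) · 1 · (1 − 1/(6n)) · … · (1 − 14/(6n)). Each factor → 1 as N → ∞, so the limit is 1/15! = 1/1307674368000.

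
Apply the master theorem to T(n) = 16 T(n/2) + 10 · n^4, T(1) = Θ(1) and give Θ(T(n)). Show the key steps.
T(n) = Θ(n^4 log n)

log_2 16 = 4, and f(n) = 10 · n^4 = Θ(n^(log_2 16)). This is Case 2 of the master theorem: T(n) = Θ(f(n) · log n) = Θ(n^4 log n).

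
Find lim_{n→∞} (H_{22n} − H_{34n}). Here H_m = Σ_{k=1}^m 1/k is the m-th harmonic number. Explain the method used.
lim = ln(22/34) = ln(11/17)

Euler-Maclaurin gives H_m = ln m + γ + 1/(2m) + O(1/m^2). The γ and O(1/m) terms cancel in the difference:
  H_{22n} − H_{34n} = ln(22n) − ln(34n) + O(1/n) = ln(22/34) + O(1/n).
Hence the limit is ln(22/34) = ln(11/17).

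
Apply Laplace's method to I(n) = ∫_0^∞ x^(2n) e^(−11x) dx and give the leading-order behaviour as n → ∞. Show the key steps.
I(n) ~ (sqrt(2π·2n) / 11) · (2n/(11e))^(2n)

Write the integrand as exp(2n ln x − 11x) and set f(x) = 2n ln x − 11x. Then f'(x) = 2n/x − 11 = 0 at x* = 2n/11, and f''(x*) = −2n/x*^2 = −11^2/(2n). Laplace's method (interior maximum) gives
  I(n) ~ e^(f(x*)) · sqrt(2π / |f''(x*)|)
        = exp(2n ln(2n/11) − 2n) · sqrt(2π · 2n / 11^2)
        = (2n/11)^(2n) e^(−2n) · sqrt(2π·2n) / 11
        = (sqrt(2π·2n) / 11) · (2n/(11e))^(2n).
This matches Γ(2n+1)/11^(2n+1) with Stirling applied to Γ.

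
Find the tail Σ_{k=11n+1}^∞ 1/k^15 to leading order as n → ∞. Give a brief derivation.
Σ_{k>11n} 1/k^15 ~ 1/(14 · (11n)^14)

Compare to the integral: ∫_{11n}^∞ x^(−15) dx = [−x^(−14)/14]_{11n}^∞ = 1/((15−1)·(11n)^14). Euler-Maclaurin then gives
  Σ_{k>11n} 1/k^15 = ∫_{11n}^∞ dx/x^15 − 1/(2·(11n)^15) + O(1/(11n)^16).
(Equivalently this is ζ(15) − Σ_{k≤11n} 1/k^15.)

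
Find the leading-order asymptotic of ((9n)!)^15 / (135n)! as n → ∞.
((9n)!)^15/(135n)! ~ ((2π·9n)^(14/2) / sqrt(15)) · 15^(−15·9n)  →  0

Write N = 9n. Stirling: N! ~ sqrt(2π N)(N/e)^N and (15N)! ~ sqrt(2π·15N)·(15N/e)^(15N).
  (N!)^15/(15N)! ~ (2π N)^(15/2) (N/e)^(15N) / [sqrt(2π·15N) (15N/e)^(15N)]
     = (2π N)^(15/2) / sqrt(2π·15N) · (N/(15N))^(15N)
     = (2π N)^((15−1)/2) / sqrt(15) · 15^(−15N).
Since 15^15 > 1, the factor 15^(−15N) decays exponentially, so the ratio → 0. Substituting N = 9n gives the stated form.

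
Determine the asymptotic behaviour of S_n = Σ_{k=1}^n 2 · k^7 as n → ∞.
S_n ~ n^8 / 4

By integral comparison (Euler-Maclaurin), Σ_{k=1}^n 2 · k^7 = 2 · ∫_0^n x^7 dx + O(n^7) = 2 · n^8/8 = n^8 / 4 + O(n^7). (Equivalently, Faulhaber's formula gives the same leading term.)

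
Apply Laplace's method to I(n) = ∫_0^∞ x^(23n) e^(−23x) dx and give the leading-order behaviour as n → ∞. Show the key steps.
I(n) ~ (sqrt(2π·23n) / 23) · (23n/(23e))^(23n)

Write the integrand as exp(23n ln x − 23x) and set f(x) = 23n ln x − 23x. Then f'(x) = 23n/x − 23 = 0 at x* = 23n/23, and f''(x*) = −23n/x*^2 = −23^2/(23n). Laplace's method (interior maximum) gives
  I(n) ~ e^(f(x*)) · sqrt(2π / |f''(x*)|)
        = exp(23n ln(23n/23) − 23n) · sqrt(2π · 23n / 23^2)
        = (23n/23)^(23n) e^(−23n) · sqrt(2π·23n) / 23
        = (sqrt(2π·23n) / 23) · (23n/(23e))^(23n).
This matches Γ(23n+1)/23^(23n+1) with Stirling applied to Γ.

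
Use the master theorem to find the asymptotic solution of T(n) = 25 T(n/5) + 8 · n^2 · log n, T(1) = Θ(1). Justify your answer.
T(n) = Θ(n^2 · (log n)^2)

Here log_5 25 = 2 and f(n) = 8 · n^2 · log n = Θ(n^(log_5 25) · (log n)^1). This is the extended Case 2 of the master theorem (f matches the critical exponent up to log factors), giving T(n) = Θ(n^(log_5 25) · (log n)^(1+1)) = Θ(n^2 · (log n)^2).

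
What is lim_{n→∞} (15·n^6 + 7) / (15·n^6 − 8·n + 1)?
lim = 15/15 = 1

For large n the leading n^6 terms dominate both numerator and denominator. Dividing top and bottom by n^6, every other term tends to 0, leaving 15/15 = 1.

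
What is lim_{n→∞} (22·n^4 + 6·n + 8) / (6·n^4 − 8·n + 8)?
lim = 22/6 = 11/3

For large n the leading n^4 terms dominate both numerator and denominator. Dividing top and bottom by n^4, every other term tends to 0, leaving 22/6 = 11/3.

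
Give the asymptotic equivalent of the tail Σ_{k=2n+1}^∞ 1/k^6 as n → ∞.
Σ_{k>2n} 1/k^6 ~ 1/(5 · (2n)^5)

Compare to the integral: ∫_{2n}^∞ x^(−6) dx = [−x^(−5)/5]_{2n}^∞ = 1/((6−1)·(2n)^5). Euler-Maclaurin then gives
  Σ_{k>2n} 1/k^6 = ∫_{2n}^∞ dx/x^6 − 1/(2·(2n)^6) + O(1/(2n)^7).
(Equivalently this is ζ(6) − Σ_{k≤2n} 1/k^6.)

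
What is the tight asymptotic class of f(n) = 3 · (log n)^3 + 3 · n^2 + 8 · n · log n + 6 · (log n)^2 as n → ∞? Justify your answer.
f(n) ∈ Θ(n^2)

Compare the terms by growth order. For large n, n^a · (log n)^b dominates n^a' · (log n)^b' iff a > a', or (a = a' and b > b'). Ranking the 4 terms shows the dominant one is 3 · n^2. Hence f(n) ∈ Θ(n^2).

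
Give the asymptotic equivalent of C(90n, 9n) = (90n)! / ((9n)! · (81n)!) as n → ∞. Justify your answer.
C(90n, 9n) ~ (10000000000/387420489)^(9n) · sqrt(5/(9π·9n))

Write N = 9n. Apply Stirling to each factorial:
  (10N)! ~ sqrt(2π·10N) · (10N/e)^(10N),
  N! ~ sqrt(2π N) · (N/e)^N,
  (9N)! ~ sqrt(2π·9N) · (9N/e)^(9N).
The exponential factors combine to (10N)^(10N) / (N^N · (9N)^(9N)) = 10^(10N)/9^(9N) = (10^10/9^9)^N = (10000000000/387420489)^N.
The square-root prefactors combine to sqrt(2π·10N) / (sqrt(2π N)·sqrt(2π·9N)) = sqrt(10 / (2π·9·N)) = sqrt(5/(9π·9n)).
Substituting N = 9n: C(90n, 9n) ~ (10000000000/387420489)^(9n) · sqrt(5/(9π·9n)).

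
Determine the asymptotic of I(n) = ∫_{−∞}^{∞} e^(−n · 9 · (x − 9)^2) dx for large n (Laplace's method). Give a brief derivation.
I(n) = sqrt(π/(9n))

Here φ(x) = 9 · (x − 9)^2 has its unique minimum at x* = 9 with φ(x*) = 0 and φ''(x*) = 18. Laplace's method gives
  I(n) ~ e^(−n φ(x*)) · sqrt(2π / (n · φ''(x*))) = sqrt(2π / (18n)) = sqrt(π/(9n)).
This is exact: substituting u = (x − 9)·sqrt(9n) gives I(n) = (1/sqrt(9n)) ∫_{−∞}^{∞} e^(−u^2) du = sqrt(π/(9n)).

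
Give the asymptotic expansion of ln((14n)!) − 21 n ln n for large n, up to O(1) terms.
ln((14n)!) − 21 n ln n = −7 n ln n + 14(ln 14 − 1) n + (1/2) ln(2π·14n) + O(1/n)

Stirling: ln((14n)!) = 14n ln(14n) − 14n + (1/2) ln(2π·14n) + O(1/n).
Expand 14n ln(14n) = 14n (ln n + ln 14) = 14n ln n + 14n ln 14.
Subtract 21n ln n: leading term is (14 − 21) n ln n = −7 n ln n. The next term is 14n ln 14 − 14n = 14(ln 14 − 1) n. Then the (1/2) ln(2π·14n) correction.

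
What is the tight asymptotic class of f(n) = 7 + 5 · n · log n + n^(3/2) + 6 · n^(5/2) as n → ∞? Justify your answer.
f(n) ∈ Θ(n^(5/2))

Compare the terms by growth order. For large n, n^a · (log n)^b dominates n^a' · (log n)^b' iff a > a', or (a = a' and b > b'). Ranking the 4 terms shows the dominant one is 6 · n^(5/2). Hence f(n) ∈ Θ(n^(5/2)).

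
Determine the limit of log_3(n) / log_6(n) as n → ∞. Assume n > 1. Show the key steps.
lim = ln(6) / ln(3) = log_3(6)

Change of base: log_3(n) = ln n / ln 3 and log_6(n) = ln n / ln 6. The ratio is (ln n / ln 3) · (ln 6 / ln n) = ln 6 / ln 3, a constant independent of n. So the limit is ln 6 / ln 3 = log_3(6).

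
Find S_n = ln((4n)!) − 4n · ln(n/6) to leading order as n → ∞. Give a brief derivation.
S_n ~ 4n · (ln 24 − 1) + O(ln n)

Stirling: ln((4n)!) = 4n ln(4n) − 4n + O(ln n).
  S_n = 4n ln(4n) − 4n − 4n ln(n/6) + O(ln n)
      = 4n ln(4n) − 4n ln n + 4n ln 6 − 4n + O(ln n)
      = 4n ln 4 + 4n ln 6 − 4n + O(ln n)
      = 4n (ln 24 − 1) + O(ln n).
Numerically ln(24) − 1 ≈ 2.1781.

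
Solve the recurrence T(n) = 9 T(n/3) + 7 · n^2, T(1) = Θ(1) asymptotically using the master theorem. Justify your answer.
T(n) = Θ(n^2 log n)

log_3 9 = 2, and f(n) = 7 · n^2 = Θ(n^(log_3 9)). This is Case 2 of the master theorem: T(n) = Θ(f(n) · log n) = Θ(n^2 log n).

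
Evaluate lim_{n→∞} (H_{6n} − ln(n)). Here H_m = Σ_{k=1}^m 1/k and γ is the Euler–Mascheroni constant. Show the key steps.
lim = ln 6 + γ

By Euler-Maclaurin, H_m = ln m + γ + O(1/m). So
  H_{6n} − ln(n) = ln(6n) + γ − ln(n) + O(1/n)
                       = ln(6/1) + γ + O(1/n).
Hence the limit is ln(6/1) + γ.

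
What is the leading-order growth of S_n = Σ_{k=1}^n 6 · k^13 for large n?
S_n ~ 3 · n^14 / 7

By integral comparison (Euler-Maclaurin), Σ_{k=1}^n 6 · k^13 = 6 · ∫_0^n x^13 dx + O(n^13) = 6 · n^14/14 = 3 · n^14 / 7 + O(n^13). (Equivalently, Faulhaber's formula gives the same leading term.)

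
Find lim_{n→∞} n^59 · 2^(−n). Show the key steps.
lim = 0

Exponentials with base > 1 dominate every fixed polynomial: for any fixed c, n^c / 2^n → 0 as n → ∞ (e.g. by the ratio test, or by writing 2^n = e^(n ln 2) and noting e^(n ln 2) / n^c → ∞). Hence n^59 · 2^(−n) = n^59 / 2^n → 0.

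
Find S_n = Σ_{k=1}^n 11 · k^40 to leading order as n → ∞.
S_n ~ 11 · n^41 / 41

By integral comparison (Euler-Maclaurin), Σ_{k=1}^n 11 · k^40 = 11 · ∫_0^n x^40 dx + O(n^40) = 11 · n^41/41 + O(n^40). (Equivalently, Faulhaber's formula gives the same leading term.)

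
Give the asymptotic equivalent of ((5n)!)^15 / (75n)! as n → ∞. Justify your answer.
((5n)!)^15/(75n)! ~ ((2π·5n)^(14/2) / sqrt(15)) · 15^(−15·5n)  →  0

Write N = 5n. Stirling: N! ~ sqrt(2π N)(N/e)^N and (15N)! ~ sqrt(2π·15N)·(15N/e)^(15N).
  (N!)^15/(15N)! ~ (2π N)^(15/2) (N/e)^(15N) / [sqrt(2π·15N) (15N/e)^(15N)]
     = (2π N)^(15/2) / sqrt(2π·15N) · (N/(15N))^(15N)
     = (2π N)^((15−1)/2) / sqrt(15) · 15^(−15N).
Since 15^15 > 1, the factor 15^(−15N) decays exponentially, so the ratio → 0. Substituting N = 5n gives the stated form.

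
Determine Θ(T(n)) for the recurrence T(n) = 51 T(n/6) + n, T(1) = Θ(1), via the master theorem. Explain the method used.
T(n) = Θ(n^(log_6 51))

Master theorem: compare f(n) = n to n^(log_6 51) where log_6 51 ≈ 2.194. Since 1 < log_6 51, we have f(n) = O(n^(log_6 51 − ε)) for some ε > 0 — Case 1. Hence T(n) = Θ(n^(log_6 51)).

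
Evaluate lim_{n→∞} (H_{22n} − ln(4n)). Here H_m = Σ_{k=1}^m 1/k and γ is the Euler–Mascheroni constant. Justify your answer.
lim = ln(11/2) + γ

By Euler-Maclaurin, H_m = ln m + γ + O(1/m). So
  H_{22n} − ln(4n) = ln(22n) + γ − ln(4n) + O(1/n)
                       = ln(22/4) + γ + O(1/n).
Hence the limit is ln(22/4) + γ (= ln(11/2)).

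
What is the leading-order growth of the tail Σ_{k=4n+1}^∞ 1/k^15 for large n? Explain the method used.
Σ_{k>4n} 1/k^15 ~ 1/(14 · (4n)^14)

Compare to the integral: ∫_{4n}^∞ x^(−15) dx = [−x^(−14)/14]_{4n}^∞ = 1/((15−1)·(4n)^14). Euler-Maclaurin then gives
  Σ_{k>4n} 1/k^15 = ∫_{4n}^∞ dx/x^15 − 1/(2·(4n)^15) + O(1/(4n)^16).
(Equivalently this is ζ(15) − Σ_{k≤4n} 1/k^15.)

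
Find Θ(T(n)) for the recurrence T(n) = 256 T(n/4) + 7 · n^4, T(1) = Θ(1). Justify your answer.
T(n) = Θ(n^4 log n)

log_4 256 = 4, and f(n) = 7 · n^4 = Θ(n^(log_4 256)). This is Case 2 of the master theorem: T(n) = Θ(f(n) · log n) = Θ(n^4 log n).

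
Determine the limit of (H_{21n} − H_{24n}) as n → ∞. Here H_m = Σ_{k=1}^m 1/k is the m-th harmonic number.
lim = ln(21/24) = ln(7/8)

Euler-Maclaurin gives H_m = ln m + γ + 1/(2m) + O(1/m^2). The γ and O(1/m) terms cancel in the difference:
  H_{21n} − H_{24n} = ln(21n) − ln(24n) + O(1/n) = ln(21/24) + O(1/n).
Hence the limit is ln(21/24) = ln(7/8).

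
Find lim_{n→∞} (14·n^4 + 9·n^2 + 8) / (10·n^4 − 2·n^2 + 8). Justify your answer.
lim = 14/10 = 7/5

For large n the leading n^4 terms dominate both numerator and denominator. Dividing top and bottom by n^4, every other term tends to 0, leaving 14/10 = 7/5.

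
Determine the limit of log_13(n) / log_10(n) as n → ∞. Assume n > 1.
lim = ln(10) / ln(13) = log_13(10)

Change of base: log_13(n) = ln n / ln 13 and log_10(n) = ln n / ln 10. The ratio is (ln n / ln 13) · (ln 10 / ln n) = ln 10 / ln 13, a constant independent of n. So the limit is ln 10 / ln 13 = log_13(10).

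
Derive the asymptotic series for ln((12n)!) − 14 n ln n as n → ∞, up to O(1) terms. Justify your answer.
ln((12n)!) − 14 n ln n = −2 n ln n + 12(ln 12 − 1) n + (1/2) ln(2π·12n) + O(1/n)

Stirling: ln((12n)!) = 12n ln(12n) − 12n + (1/2) ln(2π·12n) + O(1/n).
Expand 12n ln(12n) = 12n (ln n + ln 12) = 12n ln n + 12n ln 12.
Subtract 14n ln n: leading term is (12 − 14) n ln n = −2 n ln n. The next term is 12n ln 12 − 12n = 12(ln 12 − 1) n. Then the (1/2) ln(2π·12n) correction.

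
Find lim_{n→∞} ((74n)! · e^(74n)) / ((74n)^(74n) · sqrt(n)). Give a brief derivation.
lim = sqrt(2π·74)

Stirling: (74n)! ~ sqrt(2π·74n) · (74n/e)^(74n). Hence
  (74n)! · e^(74n) / (74n)^(74n) ~ sqrt(2π·74n).
Dividing by sqrt(n): sqrt(2π·74n) / sqrt(n) = sqrt(2π·74) · n^((1−1)/2), so the limit is sqrt(2π·74).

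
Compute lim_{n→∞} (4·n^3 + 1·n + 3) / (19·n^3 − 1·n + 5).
lim = 4/19

For large n the leading n^3 terms dominate both numerator and denominator. Dividing top and bottom by n^3, every other term tends to 0, leaving 4/19.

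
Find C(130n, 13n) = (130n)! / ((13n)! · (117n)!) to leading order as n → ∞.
C(130n, 13n) ~ (10000000000/387420489)^(13n) · sqrt(5/(9π·13n))

Write N = 13n. Apply Stirling to each factorial:
  (10N)! ~ sqrt(2π·10N) · (10N/e)^(10N),
  N! ~ sqrt(2π N) · (N/e)^N,
  (9N)! ~ sqrt(2π·9N) · (9N/e)^(9N).
The exponential factors combine to (10N)^(10N) / (N^N · (9N)^(9N)) = 10^(10N)/9^(9N) = (10^10/9^9)^N = (10000000000/387420489)^N.
The square-root prefactors combine to sqrt(2π·10N) / (sqrt(2π N)·sqrt(2π·9N)) = sqrt(10 / (2π·9·N)) = sqrt(5/(9π·13n)).
Substituting N = 13n: C(130n, 13n) ~ (10000000000/387420489)^(13n) · sqrt(5/(9π·13n)).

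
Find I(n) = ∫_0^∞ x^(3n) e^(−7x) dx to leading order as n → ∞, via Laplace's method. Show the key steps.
I(n) ~ (sqrt(2π·3n) / 7) · (3n/(7e))^(3n)

Write the integrand as exp(3n ln x − 7x) and set f(x) = 3n ln x − 7x. Then f'(x) = 3n/x − 7 = 0 at x* = 3n/7, and f''(x*) = −3n/x*^2 = −7^2/(3n). Laplace's method (interior maximum) gives
  I(n) ~ e^(f(x*)) · sqrt(2π / |f''(x*)|)
        = exp(3n ln(3n/7) − 3n) · sqrt(2π · 3n / 7^2)
        = (3n/7)^(3n) e^(−3n) · sqrt(2π·3n) / 7
        = (sqrt(2π·3n) / 7) · (3n/(7e))^(3n).
This matches Γ(3n+1)/7^(3n+1) with Stirling applied to Γ.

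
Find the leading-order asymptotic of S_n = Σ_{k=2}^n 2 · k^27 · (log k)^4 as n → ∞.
S_n ~ n^28 · (log n)^4 / 14

By integral comparison, S_n = ∫_1^n 2 · x^27 · (log x)^4 dx + O(n^27 · (log n)^4). For the integral, the leading term of ∫_1^n x^27 (log x)^4 dx is n^28/28 · (log n)^4 (by repeated integration by parts; each step lowers the log-exponent and produces a relatively O(1/log n) correction). Hence S_n ~ n^28 · (log n)^4 / 14.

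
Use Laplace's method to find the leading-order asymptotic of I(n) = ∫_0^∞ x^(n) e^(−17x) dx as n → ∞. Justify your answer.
I(n) ~ (sqrt(2π·n) / 17) · (n/(17e))^(n)

Write the integrand as exp(n ln x − 17x) and set f(x) = n ln x − 17x. Then f'(x) = n/x − 17 = 0 at x* = n/17, and f''(x*) = −n/x*^2 = −17^2/(n). Laplace's method (interior maximum) gives
  I(n) ~ e^(f(x*)) · sqrt(2π / |f''(x*)|)
        = exp(n ln(n/17) − n) · sqrt(2π · n / 17^2)
        = (n/17)^(n) e^(−n) · sqrt(2π·n) / 17
        = (sqrt(2π·n) / 17) · (n/(17e))^(n).
This matches Γ(n+1)/17^(n+1) with Stirling applied to Γ.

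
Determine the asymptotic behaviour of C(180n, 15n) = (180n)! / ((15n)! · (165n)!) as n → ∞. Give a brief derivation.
C(180n, 15n) ~ (8916100448256/285311670611)^(15n) · sqrt(6/(11π·15n))

Write N = 15n. Apply Stirling to each factorial:
  (12N)! ~ sqrt(2π·12N) · (12N/e)^(12N),
  N! ~ sqrt(2π N) · (N/e)^N,
  (11N)! ~ sqrt(2π·11N) · (11N/e)^(11N).
The exponential factors combine to (12N)^(12N) / (N^N · (11N)^(11N)) = 12^(12N)/11^(11N) = (12^12/11^11)^N = (8916100448256/285311670611)^N.
The square-root prefactors combine to sqrt(2π·12N) / (sqrt(2π N)·sqrt(2π·11N)) = sqrt(12 / (2π·11·N)) = sqrt(6/(11π·15n)).
Substituting N = 15n: C(180n, 15n) ~ (8916100448256/285311670611)^(15n) · sqrt(6/(11π·15n)).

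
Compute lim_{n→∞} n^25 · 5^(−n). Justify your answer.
lim = 0

Exponentials with base > 1 dominate every fixed polynomial: for any fixed c, n^c / 5^n → 0 as n → ∞ (e.g. by the ratio test, or by writing 5^n = e^(n ln 5) and noting e^(n ln 5) / n^c → ∞). Hence n^25 · 5^(−n) = n^25 / 5^n → 0.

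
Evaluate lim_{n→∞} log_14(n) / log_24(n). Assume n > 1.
lim = ln(24) / ln(14) = log_14(24)

Change of base: log_14(n) = ln n / ln 14 and log_24(n) = ln n / ln 24. The ratio is (ln n / ln 14) · (ln 24 / ln n) = ln 24 / ln 14, a constant independent of n. So the limit is ln 24 / ln 14 = log_14(24).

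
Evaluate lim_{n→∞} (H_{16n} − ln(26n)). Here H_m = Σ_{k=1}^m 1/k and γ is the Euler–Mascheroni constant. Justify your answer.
lim = ln(8/13) + γ

By Euler-Maclaurin, H_m = ln m + γ + O(1/m). So
  H_{16n} − ln(26n) = ln(16n) + γ − ln(26n) + O(1/n)
                       = ln(16/26) + γ + O(1/n).
Hence the limit is ln(16/26) + γ (= ln(8/13)).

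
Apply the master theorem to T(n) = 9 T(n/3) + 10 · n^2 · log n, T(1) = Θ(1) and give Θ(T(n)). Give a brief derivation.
T(n) = Θ(n^2 · (log n)^2)

Here log_3 9 = 2 and f(n) = 10 · n^2 · log n = Θ(n^(log_3 9) · (log n)^1). This is the extended Case 2 of the master theorem (f matches the critical exponent up to log factors), giving T(n) = Θ(n^(log_3 9) · (log n)^(1+1)) = Θ(n^2 · (log n)^2).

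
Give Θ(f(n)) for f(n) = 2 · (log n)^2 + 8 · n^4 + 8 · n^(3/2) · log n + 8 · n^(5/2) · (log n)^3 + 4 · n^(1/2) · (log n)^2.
f(n) ∈ Θ(n^4)

Compare the terms by growth order. For large n, n^a · (log n)^b dominates n^a' · (log n)^b' iff a > a', or (a = a' and b > b'). Ranking the 5 terms shows the dominant one is 8 · n^4. Hence f(n) ∈ Θ(n^4).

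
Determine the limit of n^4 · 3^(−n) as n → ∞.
lim = 0

Exponentials with base > 1 dominate every fixed polynomial: for any fixed c, n^c / 3^n → 0 as n → ∞ (e.g. by the ratio test, or by writing 3^n = e^(n ln 3) and noting e^(n ln 3) / n^c → ∞). Hence n^4 · 3^(−n) = n^4 / 3^n → 0.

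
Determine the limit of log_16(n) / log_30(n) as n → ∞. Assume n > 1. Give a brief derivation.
lim = ln(30) / ln(16) = log_16(30)

Change of base: log_16(n) = ln n / ln 16 and log_30(n) = ln n / ln 30. The ratio is (ln n / ln 16) · (ln 30 / ln n) = ln 30 / ln 16, a constant independent of n. So the limit is ln 30 / ln 16 = log_16(30).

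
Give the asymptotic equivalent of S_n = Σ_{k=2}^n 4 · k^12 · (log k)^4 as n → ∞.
S_n ~ 4 · n^13 · (log n)^4 / 13

By integral comparison, S_n = ∫_1^n 4 · x^12 · (log x)^4 dx + O(n^12 · (log n)^4). For the integral, the leading term of ∫_1^n x^12 (log x)^4 dx is n^13/13 · (log n)^4 (by repeated integration by parts; each step lowers the log-exponent and produces a relatively O(1/log n) correction). Hence S_n ~ 4 · n^13 · (log n)^4 / 13.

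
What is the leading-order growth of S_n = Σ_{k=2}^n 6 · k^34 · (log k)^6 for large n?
S_n ~ 6 · n^35 · (log n)^6 / 35

By integral comparison, S_n = ∫_1^n 6 · x^34 · (log x)^6 dx + O(n^34 · (log n)^6). For the integral, the leading term of ∫_1^n x^34 (log x)^6 dx is n^35/35 · (log n)^6 (by repeated integration by parts; each step lowers the log-exponent and produces a relatively O(1/log n) correction). Hence S_n ~ 6 · n^35 · (log n)^6 / 35.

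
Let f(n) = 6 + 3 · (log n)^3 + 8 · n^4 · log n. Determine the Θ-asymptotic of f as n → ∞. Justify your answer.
f(n) ∈ Θ(n^4 · log n)

Compare the terms by growth order. For large n, n^a · (log n)^b dominates n^a' · (log n)^b' iff a > a', or (a = a' and b > b'). Ranking the 3 terms shows the dominant one is 8 · n^4 · log n. Hence f(n) ∈ Θ(n^4 · log n).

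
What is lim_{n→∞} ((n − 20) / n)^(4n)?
lim = e^(−80)

Rewrite as (1 − 20/n)^(4n). By the standard limit (1 + x/n)^n → e^x, we have (1 − 20/n)^n → e^(−20), and raising to the 4th power gives e^(−80).
More precisely, ln[(1 − 20/n)^(4n)] = 4n · ln(1 − 20/n) = 4n · (-20/n + O(1/n^2)) = -80 + O(1/n) → -80.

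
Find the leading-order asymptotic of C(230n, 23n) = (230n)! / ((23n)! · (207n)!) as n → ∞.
C(230n, 23n) ~ (10000000000/387420489)^(23n) · sqrt(5/(9π·23n))

Write N = 23n. Apply Stirling to each factorial:
  (10N)! ~ sqrt(2π·10N) · (10N/e)^(10N),
  N! ~ sqrt(2π N) · (N/e)^N,
  (9N)! ~ sqrt(2π·9N) · (9N/e)^(9N).
The exponential factors combine to (10N)^(10N) / (N^N · (9N)^(9N)) = 10^(10N)/9^(9N) = (10^10/9^9)^N = (10000000000/387420489)^N.
The square-root prefactors combine to sqrt(2π·10N) / (sqrt(2π N)·sqrt(2π·9N)) = sqrt(10 / (2π·9·N)) = sqrt(5/(9π·23n)).
Substituting N = 23n: C(230n, 23n) ~ (10000000000/387420489)^(23n) · sqrt(5/(9π·23n)).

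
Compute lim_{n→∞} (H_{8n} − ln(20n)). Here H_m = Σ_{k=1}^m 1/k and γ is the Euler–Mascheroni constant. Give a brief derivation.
lim = ln(2/5) + γ

By Euler-Maclaurin, H_m = ln m + γ + O(1/m). So
  H_{8n} − ln(20n) = ln(8n) + γ − ln(20n) + O(1/n)
                       = ln(8/20) + γ + O(1/n).
Hence the limit is ln(8/20) + γ (= ln(2/5)).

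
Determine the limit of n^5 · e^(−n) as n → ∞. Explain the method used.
lim = 0

Exponentials with base > 1 dominate every fixed polynomial: for any fixed c, n^c / e^n → 0 as n → ∞ (e.g. by the ratio test, or since e^n grows faster than any power of n). Hence n^5 · e^(−n) = n^5 / e^n → 0.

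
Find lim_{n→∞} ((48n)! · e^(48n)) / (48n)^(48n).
lim = ∞

Stirling: (48n)! ~ sqrt(2π·48n) · (48n/e)^(48n). Hence
  (48n)! · e^(48n) / (48n)^(48n) ~ sqrt(2π·48n) = sqrt(2π·48) · sqrt(n) → ∞.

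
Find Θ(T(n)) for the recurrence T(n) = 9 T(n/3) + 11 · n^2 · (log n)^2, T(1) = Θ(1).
T(n) = Θ(n^2 · (log n)^3)

Here log_3 9 = 2 and f(n) = 11 · n^2 · (log n)^2 = Θ(n^(log_3 9) · (log n)^2). This is the extended Case 2 of the master theorem (f matches the critical exponent up to log factors), giving T(n) = Θ(n^(log_3 9) · (log n)^(2+1)) = Θ(n^2 · (log n)^3).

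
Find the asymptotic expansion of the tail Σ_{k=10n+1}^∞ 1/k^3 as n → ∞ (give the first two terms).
Σ_{k>10n} 1/k^3 = 1/(2 · (10n)^2) − 1/(2 · (10n)^3) + O(1/(10n)^4)

Compare to the integral: ∫_{10n}^∞ x^(−3) dx = [−x^(−2)/2]_{10n}^∞ = 1/((3−1)·(10n)^2). The Euler-Maclaurin correction adds −f(10n)/2 = −1/(2·(10n)^3). Euler-Maclaurin then gives
  Σ_{k>10n} 1/k^3 = ∫_{10n}^∞ dx/x^3 − 1/(2·(10n)^3) + O(1/(10n)^4).
(Equivalently this is ζ(3) − Σ_{k≤10n} 1/k^3.)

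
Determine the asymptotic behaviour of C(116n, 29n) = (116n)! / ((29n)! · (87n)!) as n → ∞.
C(116n, 29n) ~ (256/27)^(29n) · sqrt(2/(3π·29n))

Write N = 29n. Apply Stirling to each factorial:
  (4N)! ~ sqrt(2π·4N) · (4N/e)^(4N),
  N! ~ sqrt(2π N) · (N/e)^N,
  (3N)! ~ sqrt(2π·3N) · (3N/e)^(3N).
The exponential factors combine to (4N)^(4N) / (N^N · (3N)^(3N)) = 4^(4N)/3^(3N) = (4^4/3^3)^N = (256/27)^N.
The square-root prefactors combine to sqrt(2π·4N) / (sqrt(2π N)·sqrt(2π·3N)) = sqrt(4 / (2π·3·N)) = sqrt(2/(3π·29n)).
Substituting N = 29n: C(116n, 29n) ~ (256/27)^(29n) · sqrt(2/(3π·29n)).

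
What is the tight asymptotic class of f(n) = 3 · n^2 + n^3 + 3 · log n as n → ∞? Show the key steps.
f(n) ∈ Θ(n^3)

Compare the terms by growth order. For large n, n^a · (log n)^b dominates n^a' · (log n)^b' iff a > a', or (a = a' and b > b'). Ranking the 3 terms shows the dominant one is n^3. Hence f(n) ∈ Θ(n^3).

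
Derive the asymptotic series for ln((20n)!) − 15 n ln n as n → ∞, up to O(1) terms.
ln((20n)!) − 15 n ln n = 5 n ln n + 20(ln 20 − 1) n + (1/2) ln(2π·20n) + O(1/n)

Stirling: ln((20n)!) = 20n ln(20n) − 20n + (1/2) ln(2π·20n) + O(1/n).
Expand 20n ln(20n) = 20n (ln n + ln 20) = 20n ln n + 20n ln 20.
Subtract 15n ln n: leading term is (20 − 15) n ln n = 5 n ln n. The next term is 20n ln 20 − 20n = 20(ln 20 − 1) n. Then the (1/2) ln(2π·20n) correction.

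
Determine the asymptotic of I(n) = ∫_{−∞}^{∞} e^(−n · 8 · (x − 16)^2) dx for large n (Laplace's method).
I(n) = sqrt(π/(8n))

Here φ(x) = 8 · (x − 16)^2 has its unique minimum at x* = 16 with φ(x*) = 0 and φ''(x*) = 16. Laplace's method gives
  I(n) ~ e^(−n φ(x*)) · sqrt(2π / (n · φ''(x*))) = sqrt(2π / (16n)) = sqrt(π/(8n)).
This is exact: substituting u = (x − 16)·sqrt(8n) gives I(n) = (1/sqrt(8n)) ∫_{−∞}^{∞} e^(−u^2) du = sqrt(π/(8n)).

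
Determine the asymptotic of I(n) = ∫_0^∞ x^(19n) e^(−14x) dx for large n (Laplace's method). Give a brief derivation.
I(n) ~ (sqrt(2π·19n) / 14) · (19n/(14e))^(19n)

Write the integrand as exp(19n ln x − 14x) and set f(x) = 19n ln x − 14x. Then f'(x) = 19n/x − 14 = 0 at x* = 19n/14, and f''(x*) = −19n/x*^2 = −14^2/(19n). Laplace's method (interior maximum) gives
  I(n) ~ e^(f(x*)) · sqrt(2π / |f''(x*)|)
        = exp(19n ln(19n/14) − 19n) · sqrt(2π · 19n / 14^2)
        = (19n/14)^(19n) e^(−19n) · sqrt(2π·19n) / 14
        = (sqrt(2π·19n) / 14) · (19n/(14e))^(19n).
This matches Γ(19n+1)/14^(19n+1) with Stirling applied to Γ.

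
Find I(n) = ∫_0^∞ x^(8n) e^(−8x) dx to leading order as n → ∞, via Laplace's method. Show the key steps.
I(n) ~ (sqrt(2π·8n) / 8) · (8n/(8e))^(8n)

Write the integrand as exp(8n ln x − 8x) and set f(x) = 8n ln x − 8x. Then f'(x) = 8n/x − 8 = 0 at x* = 8n/8, and f''(x*) = −8n/x*^2 = −8^2/(8n). Laplace's method (interior maximum) gives
  I(n) ~ e^(f(x*)) · sqrt(2π / |f''(x*)|)
        = exp(8n ln(8n/8) − 8n) · sqrt(2π · 8n / 8^2)
        = (8n/8)^(8n) e^(−8n) · sqrt(2π·8n) / 8
        = (sqrt(2π·8n) / 8) · (8n/(8e))^(8n).
This matches Γ(8n+1)/8^(8n+1) with Stirling applied to Γ.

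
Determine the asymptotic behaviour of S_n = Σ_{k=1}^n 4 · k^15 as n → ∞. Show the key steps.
S_n ~ n^16 / 4

By integral comparison (Euler-Maclaurin), Σ_{k=1}^n 4 · k^15 = 4 · ∫_0^n x^15 dx + O(n^15) = 4 · n^16/16 = n^16 / 4 + O(n^15). (Equivalently, Faulhaber's formula gives the same leading term.)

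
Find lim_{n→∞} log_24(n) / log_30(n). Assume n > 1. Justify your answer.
lim = ln(30) / ln(24) = log_24(30)

Change of base: log_24(n) = ln n / ln 24 and log_30(n) = ln n / ln 30. The ratio is (ln n / ln 24) · (ln 30 / ln n) = ln 30 / ln 24, a constant independent of n. So the limit is ln 30 / ln 24 = log_24(30).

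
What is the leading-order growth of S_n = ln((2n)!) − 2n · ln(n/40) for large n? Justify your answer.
S_n ~ 2n · (ln 80 − 1) + O(ln n)

Stirling: ln((2n)!) = 2n ln(2n) − 2n + O(ln n).
  S_n = 2n ln(2n) − 2n − 2n ln(n/40) + O(ln n)
      = 2n ln(2n) − 2n ln n + 2n ln 40 − 2n + O(ln n)
      = 2n ln 2 + 2n ln 40 − 2n + O(ln n)
      = 2n (ln 80 − 1) + O(ln n).
Numerically ln(80) − 1 ≈ 3.3820.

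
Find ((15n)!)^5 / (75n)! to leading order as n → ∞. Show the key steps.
((15n)!)^5/(75n)! ~ ((2π·15n)^(4/2) / sqrt(5)) · 5^(−5·15n)  →  0

Write N = 15n. Stirling: N! ~ sqrt(2π N)(N/e)^N and (5N)! ~ sqrt(2π·5N)·(5N/e)^(5N).
  (N!)^5/(5N)! ~ (2π N)^(5/2) (N/e)^(5N) / [sqrt(2π·5N) (5N/e)^(5N)]
     = (2π N)^(5/2) / sqrt(2π·5N) · (N/(5N))^(5N)
     = (2π N)^((5−1)/2) / sqrt(5) · 5^(−5N).
Since 5^5 > 1, the factor 5^(−5N) decays exponentially, so the ratio → 0. Substituting N = 15n gives the stated form.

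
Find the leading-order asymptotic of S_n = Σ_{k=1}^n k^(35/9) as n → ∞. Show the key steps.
S_n ~ (9/44) · n^(44/9)

Integral comparison: Σ_{k=1}^n k^(35/9) = ∫_0^n x^(35/9) dx + O(n^(35/9)). The integral is n^(1 + 35/9) / (1 + 35/9) = n^((35+9)/9) / ((35+9)/9) = (9/44) · n^(44/9).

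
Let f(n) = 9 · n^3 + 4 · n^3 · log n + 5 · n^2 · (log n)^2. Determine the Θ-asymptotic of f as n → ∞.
f(n) ∈ Θ(n^3 · log n)

Compare the terms by growth order. For large n, n^a · (log n)^b dominates n^a' · (log n)^b' iff a > a', or (a = a' and b > b'). Ranking the 3 terms shows the dominant one is 4 · n^3 · log n. Hence f(n) ∈ Θ(n^3 · log n).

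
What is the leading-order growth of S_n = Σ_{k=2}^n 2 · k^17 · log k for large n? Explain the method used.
S_n ~ n^18 log n / 9 − n^18 / 162

By integral comparison, S_n = ∫_1^n 2 · x^17 · log x dx + O(n^17 · log n). For the integral, ∫ x^17 log x dx = n^18 log n / 18 − n^18/324 (integration by parts). Hence S_n ~ n^18 log n / 9 − n^18 / 162.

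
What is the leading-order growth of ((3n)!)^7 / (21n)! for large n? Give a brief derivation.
((3n)!)^7/(21n)! ~ ((2π·3n)^(6/2) / sqrt(7)) · 7^(−7·3n)  →  0

Write N = 3n. Stirling: N! ~ sqrt(2π N)(N/e)^N and (7N)! ~ sqrt(2π·7N)·(7N/e)^(7N).
  (N!)^7/(7N)! ~ (2π N)^(7/2) (N/e)^(7N) / [sqrt(2π·7N) (7N/e)^(7N)]
     = (2π N)^(7/2) / sqrt(2π·7N) · (N/(7N))^(7N)
     = (2π N)^((7−1)/2) / sqrt(7) · 7^(−7N).
Since 7^7 > 1, the factor 7^(−7N) decays exponentially, so the ratio → 0. Substituting N = 3n gives the stated form.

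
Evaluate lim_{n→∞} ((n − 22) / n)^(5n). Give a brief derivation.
lim = e^(−110)

Rewrite as (1 − 22/n)^(5n). By the standard limit (1 + x/n)^n → e^x, we have (1 − 22/n)^n → e^(−22), and raising to the 5th power gives e^(−110).
More precisely, ln[(1 − 22/n)^(5n)] = 5n · ln(1 − 22/n) = 5n · (-22/n + O(1/n^2)) = -110 + O(1/n) → -110.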